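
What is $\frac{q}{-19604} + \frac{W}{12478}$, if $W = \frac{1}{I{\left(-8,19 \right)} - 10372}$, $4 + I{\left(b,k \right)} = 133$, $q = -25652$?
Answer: $\frac{819659338701}{626407366754} \approx 1.3085$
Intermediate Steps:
$I{\left(b,k \right)} = 129$ ($I{\left(b,k \right)} = -4 + 133 = 129$)
$W = - \frac{1}{10243}$ ($W = \frac{1}{129 - 10372} = \frac{1}{-10243} = - \frac{1}{10243} \approx -9.7628 \cdot 10^{-5}$)
$\frac{q}{-19604} + \frac{W}{12478} = - \frac{25652}{-19604} - \frac{1}{10243 \cdot 12478} = \left(-25652\right) \left(- \frac{1}{19604}\right) - \frac{1}{127812154} = \frac{6413}{4901} - \frac{1}{127812154} = \frac{819659338701}{626407366754}$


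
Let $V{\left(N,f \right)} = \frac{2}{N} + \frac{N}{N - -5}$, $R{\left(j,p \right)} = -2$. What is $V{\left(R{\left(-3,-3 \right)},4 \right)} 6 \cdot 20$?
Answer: $-200$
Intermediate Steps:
$V{\left(N,f \right)} = \frac{2}{N} + \frac{N}{5 + N}$ ($V{\left(N,f \right)} = \frac{2}{N} + \frac{N}{N + 5} = \frac{2}{N} + \frac{N}{5 + N}$)
$V{\left(R{\left(-3,-3 \right)},4 \right)} 6 \cdot 20 = \frac{10 + \left(-2\right)^{2} + 2 \left(-2\right)}{\left(-2\right) \left(5 - 2\right)} 6 \cdot 20 = - \frac{10 + 4 - 4}{2 \cdot 3} \cdot 6 \cdot 20 = \left(- \frac{1}{2}\right) \frac{1}{3} \cdot 10 \cdot 6 \cdot 20 = \left(- \frac{5}{3}\right) 6 \cdot 20 = \left(-10\right) 20 = -200$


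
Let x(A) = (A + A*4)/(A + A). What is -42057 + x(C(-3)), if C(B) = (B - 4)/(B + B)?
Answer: -84109/2 ≈ -42055.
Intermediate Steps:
C(B) = (-4 + B)/(2*B) (C(B) = (-4 + B)/((2*B)) = (-4 + B)*(1/(2*B)) = (-4 + B)/(2*B))
x(A) = 5/2 (x(A) = (A + 4*A)/((2*A)) = (5*A)*(1/(2*A)) = 5/2)
-42057 + x(C(-3)) = -42057 + 5/2 = -84109/2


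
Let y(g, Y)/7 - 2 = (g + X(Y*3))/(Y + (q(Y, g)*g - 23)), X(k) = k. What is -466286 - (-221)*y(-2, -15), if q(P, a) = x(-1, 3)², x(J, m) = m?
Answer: -3695149/8 ≈ -4.6189e+5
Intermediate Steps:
q(P, a) = 9 (q(P, a) = 3² = 9)
y(g, Y) = 14 + 7*(g + 3*Y)/(-23 + Y + 9*g) (y(g, Y) = 14 + 7*((g + Y*3)/(Y + (9*g - 23))) = 14 + 7*((g + 3*Y)/(Y + (-23 + 9*g))) = 14 + 7*((g + 3*Y)/(-23 + Y + 9*g)) = 14 + 7*(g + 3*Y)/(-23 + Y + 9*g))
-466286 - (-221)*y(-2, -15) = -466286 - (-221)*7*(-46 + 5*(-15) + 19*(-2))/(-23 - 15 + 9*(-2)) = -466286 - (-221)*7*(-46 - 75 - 38)/(-23 - 15 - 18) = -466286 - (-221)*7*(-159)/(-56) = -466286 - (-221)*7*(-1/56)*(-159) = -466286 - (-221)*159/8 = -466286 - 1*(-35139/8) = -466286 + 35139/8 = -3695149/8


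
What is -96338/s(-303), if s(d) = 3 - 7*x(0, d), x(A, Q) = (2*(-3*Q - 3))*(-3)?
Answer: -96338/38055 ≈ -2.5315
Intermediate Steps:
x(A, Q) = 18 + 18*Q (x(A, Q) = (2*(-3 - 3*Q))*(-3) = (-6 - 6*Q)*(-3) = 18 + 18*Q)
s(d) = -123 - 126*d (s(d) = 3 - 7*(18 + 18*d) = 3 + (-126 - 126*d) = -123 - 126*d)
-96338/s(-303) = -96338/(-123 - 126*(-303)) = -96338/(-123 + 38178) = -96338/38055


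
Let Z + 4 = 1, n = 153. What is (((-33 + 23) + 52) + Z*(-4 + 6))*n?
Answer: 5508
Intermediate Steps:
Z = -3 (Z = -4 + 1 = -3)
(((-33 + 23) + 52) + Z*(-4 + 6))*n = (((-33 + 23) + 52) - 3*(-4 + 6))*153 = ((-10 + 52) - 3*2)*153 = (42 - 6)*153 = 36*153 = 5508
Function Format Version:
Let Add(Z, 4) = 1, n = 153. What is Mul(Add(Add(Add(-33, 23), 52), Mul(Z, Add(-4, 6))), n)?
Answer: 5508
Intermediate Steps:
Z = -3 (Z = Add(-4, 1) = -3)
Mul(Add(Add(Add(-33, 23), 52), Mul(Z, Add(-4, 6))), n) = Mul(Add(Add(Add(-33, 23), 52), Mul(-3, Add(-4, 6))), 153) = Mul(Add(Add(-10, 52), Mul(-3, 2)), 153) = Mul(Add(42, -6), 153) = Mul(36, 153) = 5508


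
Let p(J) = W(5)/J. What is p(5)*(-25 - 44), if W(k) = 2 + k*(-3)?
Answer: 897/5 ≈ 179.40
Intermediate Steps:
W(k) = 2 - 3*k
p(J) = -13/J (p(J) = (2 - 3*5)/J = (2 - 15)/J = -13/J)
p(5)*(-25 - 44) = (-13/5)*(-25 - 44) = -13*⅕*(-69) = -13/5*(-69) = 897/5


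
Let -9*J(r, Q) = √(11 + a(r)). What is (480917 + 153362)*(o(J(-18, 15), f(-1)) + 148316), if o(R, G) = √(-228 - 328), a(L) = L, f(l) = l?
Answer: 94073724164 + 1268558*I*√139 ≈ 9.4074e+10 + 1.4956e+7*I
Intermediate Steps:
J(r, Q) = -√(11 + r)/9
o(R, G) = 2*I*√139 (o(R, G) = √(-556) = 2*I*√139)
(480917 + 153362)*(o(J(-18, 15), f(-1)) + 148316) = (480917 + 153362)*(2*I*√139 + 148316) = 634279*(148316 + 2*I*√139) = 94073724164 + 1268558*I*√139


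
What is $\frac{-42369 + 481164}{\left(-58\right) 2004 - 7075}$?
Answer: $- \frac{438795}{123307} \approx -3.5586$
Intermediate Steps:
$\frac{-42369 + 481164}{\left(-58\right) 2004 - 7075} = \frac{438795}{-116232 - 7075} = \frac{438795}{-123307} = 438795 \left(- \frac{1}{123307}\right) = - \frac{438795}{123307}$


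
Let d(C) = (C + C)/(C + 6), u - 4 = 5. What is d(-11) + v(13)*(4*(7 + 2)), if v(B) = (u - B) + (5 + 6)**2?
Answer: 21082/5 ≈ 4216.4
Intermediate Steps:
u = 9 (u = 4 + 5 = 9)
d(C) = 2*C/(6 + C) (d(C) = (2*C)/(6 + C) = 2*C/(6 + C))
v(B) = 130 - B (v(B) = (9 - B) + (5 + 6)**2 = (9 - B) + 11**2 = (9 - B) + 121 = 130 - B)
d(-11) + v(13)*(4*(7 + 2)) = 2*(-11)/(6 - 11) + (130 - 1*13)*(4*(7 + 2)) = 2*(-11)/(-5) + (130 - 13)*(4*9) = 2*(-11)*(-1/5) + 117*36 = 22/5 + 4212 = 21082/5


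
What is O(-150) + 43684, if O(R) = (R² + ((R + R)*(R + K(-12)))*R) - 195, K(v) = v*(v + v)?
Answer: 6275989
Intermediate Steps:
K(v) = 2*v² (K(v) = v*(2*v) = 2*v²)
O(R) = -195 + R² + 2*R²*(288 + R) (O(R) = (R² + ((R + R)*(R + 2*(-12)²))*R) - 195 = (R² + ((2*R)*(R + 2*144))*R) - 195 = (R² + ((2*R)*(R + 288))*R) - 195 = (R² + ((2*R)*(288 + R))*R) - 195 = (R² + (2*R*(288 + R))*R) - 195 = (R² + 2*R²*(288 + R)) - 195 = -195 + R² + 2*R²*(288 + R))
O(-150) + 43684 = (-195 + 2*(-150)³ + 577*(-150)²) + 43684 = (-195 + 2*(-3375000) + 577*22500) + 43684 = (-195 - 6750000 + 12982500) + 43684 = 6232305 + 43684 = 6275989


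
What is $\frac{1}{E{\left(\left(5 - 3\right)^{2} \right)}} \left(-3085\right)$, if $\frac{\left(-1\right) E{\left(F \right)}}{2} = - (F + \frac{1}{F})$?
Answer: $- \frac{6170}{17} \approx -362.94$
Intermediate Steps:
$E{\left(F \right)} = 2 F + \frac{2}{F}$ ($E{\left(F \right)} = - 2 \left(- (F + \frac{1}{F})\right) = - 2 \left(- F - \frac{1}{F}\right) = 2 F + \frac{2}{F}$)
$\frac{1}{E{\left(\left(5 - 3\right)^{2} \right)}} \left(-3085\right) = \frac{1}{2 \left(5 - 3\right)^{2} + \frac{2}{\left(5 - 3\right)^{2}}} \left(-3085\right) = \frac{1}{2 \cdot 2^{2} + \frac{2}{2^{2}}} \left(-3085\right) = \frac{1}{2 \cdot 4 + \frac{2}{4}} \left(-3085\right) = \frac{1}{8 + 2 \cdot \frac{1}{4}} \left(-3085\right) = \frac{1}{8 + \frac{1}{2}} \left(-3085\right) = \frac{1}{\frac{17}{2}} \left(-3085\right) = \frac{2}{17} \left(-3085\right) = - \frac{6170}{17}$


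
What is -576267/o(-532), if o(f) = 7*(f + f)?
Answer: 576267/7448 ≈ 77.372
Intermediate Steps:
o(f) = 14*f (o(f) = 7*(2*f) = 14*f)
-576267/o(-532) = -576267/(14*(-532)) = -576267/(-7448) = -576267*(-1/7448) = 576267/7448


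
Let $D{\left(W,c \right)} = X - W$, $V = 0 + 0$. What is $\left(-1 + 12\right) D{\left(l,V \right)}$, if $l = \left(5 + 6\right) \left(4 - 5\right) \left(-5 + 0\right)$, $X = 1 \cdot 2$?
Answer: $-583$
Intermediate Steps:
$X = 2$
$l = 55$ ($l = 11 \left(\left(-1\right) \left(-5\right)\right) = 11 \cdot 5 = 55$)
$V = 0$
$D{\left(W,c \right)} = 2 - W$
$\left(-1 + 12\right) D{\left(l,V \right)} = \left(-1 + 12\right) \left(2 - 55\right) = 11 \left(2 - 55\right) = 11 \left(-53\right) = -583$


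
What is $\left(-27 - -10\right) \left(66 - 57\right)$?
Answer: $-153$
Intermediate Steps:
$\left(-27 - -10\right) \left(66 - 57\right) = \left(-27 + 10\right) 9 = \left(-17\right) 9 = -153$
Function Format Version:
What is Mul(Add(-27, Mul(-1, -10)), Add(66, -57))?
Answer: -153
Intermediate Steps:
Mul(Add(-27, Mul(-1, -10)), Add(66, -57)) = Mul(Add(-27, 10), 9) = Mul(-17, 9) = -153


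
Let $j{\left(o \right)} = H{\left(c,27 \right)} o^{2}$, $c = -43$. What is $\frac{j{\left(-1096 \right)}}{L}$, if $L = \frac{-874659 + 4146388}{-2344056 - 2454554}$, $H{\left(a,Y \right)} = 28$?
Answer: $- \frac{161396679073280}{3271729} \approx -4.9331 \cdot 10^{7}$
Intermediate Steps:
$L = - \frac{3271729}{4798610}$ ($L = \frac{3271729}{-4798610} = 3271729 \left(- \frac{1}{4798610}\right) = - \frac{3271729}{4798610} \approx -0.68181$)
$j{\left(o \right)} = 28 o^{2}$
$\frac{j{\left(-1096 \right)}}{L} = \frac{28 \left(-1096\right)^{2}}{- \frac{3271729}{4798610}} = 28 \cdot 1201216 \left(- \frac{4798610}{3271729}\right) = 33634048 \left(- \frac{4798610}{3271729}\right) = - \frac{161396679073280}{3271729}$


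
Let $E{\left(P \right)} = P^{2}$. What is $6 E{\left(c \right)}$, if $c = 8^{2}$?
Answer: $24576$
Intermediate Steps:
$c = 64$
$6 E{\left(c \right)} = 6 \cdot 64^{2} = 6 \cdot 4096 = 24576$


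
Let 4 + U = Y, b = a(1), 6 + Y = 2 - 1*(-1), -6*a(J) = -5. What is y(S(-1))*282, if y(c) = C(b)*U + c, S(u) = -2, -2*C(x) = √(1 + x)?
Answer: -564 + 329*√66/2 ≈ 772.40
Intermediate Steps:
a(J) = ⅚ (a(J) = -⅙*(-5) = ⅚)
Y = -3 (Y = -6 + (2 - 1*(-1)) = -6 + (2 + 1) = -6 + 3 = -3)
b = ⅚ ≈ 0.83333
C(x) = -√(1 + x)/2
U = -7 (U = -4 - 3 = -7)
y(c) = c + 7*√66/12 (y(c) = -√(1 + ⅚)/2*(-7) + c = -√66/12*(-7) + c = 7*√66/12 + c = c + 7*√66/12)
y(S(-1))*282 = (-2 + 7*√66/12)*282 = -564 + 329*√66/2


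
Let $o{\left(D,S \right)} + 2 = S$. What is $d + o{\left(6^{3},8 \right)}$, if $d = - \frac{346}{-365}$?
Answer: $\frac{2536}{365} \approx 6.9479$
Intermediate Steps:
$o{\left(D,S \right)} = -2 + S$
$d = \frac{346}{365}$ ($d = \left(-346\right) \left(- \frac{1}{365}\right) = \frac{346}{365} \approx 0.94795$)
$d + o{\left(6^{3},8 \right)} = \frac{346}{365} + \left(-2 + 8\right) = \frac{346}{365} + 6 = \frac{2536}{365}$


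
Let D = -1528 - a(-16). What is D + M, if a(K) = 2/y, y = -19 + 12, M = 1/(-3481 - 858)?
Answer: -46401273/30373 ≈ -1527.7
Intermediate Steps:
M = -1/4339 (M = 1/(-4339) = -1/4339 ≈ -0.00023047)
y = -7
a(K) = -2/7 (a(K) = 2/(-7) = 2*(-1/7) = -2/7)
D = -10694/7 (D = -1528 - 1*(-2/7) = -1528 + 2/7 = -10694/7 ≈ -1527.7)
D + M = -10694/7 - 1/4339 = -46401273/30373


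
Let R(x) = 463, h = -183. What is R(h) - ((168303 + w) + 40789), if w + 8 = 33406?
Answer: -242027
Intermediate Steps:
w = 33398 (w = -8 + 33406 = 33398)
R(h) - ((168303 + w) + 40789) = 463 - ((168303 + 33398) + 40789) = 463 - (201701 + 40789) = 463 - 1*242490 = 463 - 242490 = -242027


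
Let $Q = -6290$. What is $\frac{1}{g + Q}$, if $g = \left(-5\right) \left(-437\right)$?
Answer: $- \frac{1}{4105} \approx -0.00024361$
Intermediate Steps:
$g = 2185$
$\frac{1}{g + Q} = \frac{1}{2185 - 6290} = \frac{1}{-4105} = - \frac{1}{4105}$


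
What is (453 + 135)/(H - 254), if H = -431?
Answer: -588/685 ≈ -0.85839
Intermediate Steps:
(453 + 135)/(H - 254) = (453 + 135)/(-431 - 254) = 588/(-685) = 588*(-1/685) = -588/685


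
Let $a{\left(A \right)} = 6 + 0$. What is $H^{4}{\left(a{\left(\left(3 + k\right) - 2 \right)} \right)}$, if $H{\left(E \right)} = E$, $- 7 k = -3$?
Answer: $1296$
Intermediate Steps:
$k = \frac{3}{7}$ ($k = \left(- \frac{1}{7}\right) \left(-3\right) = \frac{3}{7} \approx 0.42857$)
$a{\left(A \right)} = 6$
$H^{4}{\left(a{\left(\left(3 + k\right) - 2 \right)} \right)} = 6^{4} = 1296$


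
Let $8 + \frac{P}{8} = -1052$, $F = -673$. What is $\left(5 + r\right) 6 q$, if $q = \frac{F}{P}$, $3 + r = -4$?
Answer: $- \frac{2019}{2120} \approx -0.95236$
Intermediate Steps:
$r = -7$ ($r = -3 - 4 = -7$)
$P = -8480$ ($P = -64 + 8 \left(-1052\right) = -64 - 8416 = -8480$)
$q = \frac{673}{8480}$ ($q = - \frac{673}{-8480} = \left(-673\right) \left(- \frac{1}{8480}\right) = \frac{673}{8480} \approx 0.079363$)
$\left(5 + r\right) 6 q = \left(5 - 7\right) 6 \cdot \frac{673}{8480} = \left(-2\right) 6 \cdot \frac{673}{8480} = \left(-12\right) \frac{673}{8480} = - \frac{2019}{2120}$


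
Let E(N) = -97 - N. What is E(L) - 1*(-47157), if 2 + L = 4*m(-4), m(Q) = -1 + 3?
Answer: 47054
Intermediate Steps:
m(Q) = 2
L = 6 (L = -2 + 4*2 = -2 + 8 = 6)
E(L) - 1*(-47157) = (-97 - 1*6) - 1*(-47157) = (-97 - 6) + 47157 = -103 + 47157 = 47054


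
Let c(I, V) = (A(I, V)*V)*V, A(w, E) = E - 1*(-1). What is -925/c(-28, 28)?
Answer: -925/22736 ≈ -0.040684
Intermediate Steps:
A(w, E) = 1 + E (A(w, E) = E + 1 = 1 + E)
c(I, V) = V²*(1 + V) (c(I, V) = ((1 + V)*V)*V = (V*(1 + V))*V = V²*(1 + V))
-925/c(-28, 28) = -925*1/(784*(1 + 28)) = -925/(784*29) = -925/22736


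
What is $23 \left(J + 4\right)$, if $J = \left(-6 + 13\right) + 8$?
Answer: $437$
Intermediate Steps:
$J = 15$ ($J = 7 + 8 = 15$)
$23 \left(J + 4\right) = 23 \left(15 + 4\right) = 23 \cdot 19 = 437$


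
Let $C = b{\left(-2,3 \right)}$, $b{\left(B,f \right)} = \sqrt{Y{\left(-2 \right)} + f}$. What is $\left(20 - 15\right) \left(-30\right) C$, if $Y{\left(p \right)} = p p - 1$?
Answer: $- 150 \sqrt{6} \approx -367.42$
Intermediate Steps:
$Y{\left(p \right)} = -1 + p^{2}$ ($Y{\left(p \right)} = p^{2} - 1 = -1 + p^{2}$)
$b{\left(B,f \right)} = \sqrt{3 + f}$ ($b{\left(B,f \right)} = \sqrt{\left(-1 + \left(-2\right)^{2}\right) + f} = \sqrt{\left(-1 + 4\right) + f} = \sqrt{3 + f}$)
$C = \sqrt{6}$ ($C = \sqrt{3 + 3} = \sqrt{6} \approx 2.4495$)
$\left(20 - 15\right) \left(-30\right) C = \left(20 - 15\right) \left(-30\right) \sqrt{6} = 5 \left(-30\right) \sqrt{6} = - 150 \sqrt{6}$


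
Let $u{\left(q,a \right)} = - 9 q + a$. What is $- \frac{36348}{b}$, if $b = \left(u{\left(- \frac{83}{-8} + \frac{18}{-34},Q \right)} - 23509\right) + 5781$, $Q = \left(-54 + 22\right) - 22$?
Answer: $\frac{4943328}{2430403} \approx 2.034$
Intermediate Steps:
$Q = -54$ ($Q = -32 - 22 = -54$)
$u{\left(q,a \right)} = a - 9 q$
$b = - \frac{2430403}{136}$ ($b = \left(\left(-54 - 9 \left(- \frac{83}{-8} + \frac{18}{-34}\right)\right) - 23509\right) + 5781 = \left(\left(-54 - 9 \left(\left(-83\right) \left(- \frac{1}{8}\right) + 18 \left(- \frac{1}{34}\right)\right)\right) - 23509\right) + 5781 = \left(\left(-54 - 9 \left(\frac{83}{8} - \frac{9}{17}\right)\right) - 23509\right) + 5781 = \left(\left(-54 - \frac{12051}{136}\right) - 23509\right) + 5781 = \left(- \frac{19395}{136} - 23509\right) + 5781 = - \frac{3216619}{136} + 5781 = - \frac{2430403}{136} \approx -17871.0$)
$- \frac{36348}{b} = - \frac{36348}{- \frac{2430403}{136}} = \left(-36348\right) \left(- \frac{136}{2430403}\right) = \frac{4943328}{2430403}$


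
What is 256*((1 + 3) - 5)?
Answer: -256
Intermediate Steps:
256*((1 + 3) - 5) = 256*(4 - 5) = 256*(-1) = -256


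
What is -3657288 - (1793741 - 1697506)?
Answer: -3753523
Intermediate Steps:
-3657288 - (1793741 - 1697506) = -3657288 - 1*96235 = -3657288 - 96235 = -3753523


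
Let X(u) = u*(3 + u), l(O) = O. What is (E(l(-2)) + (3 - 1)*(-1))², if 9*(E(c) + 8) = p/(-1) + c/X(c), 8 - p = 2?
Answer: 9025/81 ≈ 111.42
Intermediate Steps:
p = 6 (p = 8 - 1*2 = 8 - 2 = 6)
E(c) = -26/3 + 1/(9*(3 + c)) (E(c) = -8 + (6/(-1) + c/((c*(3 + c))))/9 = -8 + (6*(-1) + c*(1/(c*(3 + c))))/9 = -8 + (-6 + 1/(3 + c))/9 = -8 + (-⅔ + 1/(9*(3 + c))) = -26/3 + 1/(9*(3 + c)))
(E(l(-2)) + (3 - 1)*(-1))² = ((-233 - 78*(-2))/(9*(3 - 2)) + (3 - 1)*(-1))² = ((⅑)*(-233 + 156)/1 + 2*(-1))² = ((⅑)*1*(-77) - 2)² = (-77/9 - 2)² = (-95/9)² = 9025/81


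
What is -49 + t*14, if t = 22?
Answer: 259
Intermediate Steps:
-49 + t*14 = -49 + 22*14 = -49 + 308 = 259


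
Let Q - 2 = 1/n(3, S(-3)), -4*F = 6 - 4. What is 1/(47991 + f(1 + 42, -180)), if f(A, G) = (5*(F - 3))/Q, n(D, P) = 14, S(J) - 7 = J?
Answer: 29/1391494 ≈ 2.0841e-5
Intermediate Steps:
S(J) = 7 + J
F = -1/2 (F = -(6 - 4)/4 = -1/4*2 = -1/2 ≈ -0.50000)
Q = 29/14 (Q = 2 + 1/14 = 29/14 ≈ 2.0714)
f(A, G) = -245/29 (f(A, G) = (5*(-1/2 - 3))/(29/14) = (5*(-7/2))*(14/29) = -35/2*14/29 = -245/29)
1/(47991 + f(1 + 42, -180)) = 1/(47991 - 245/29) = 1/(1391494/29) = 29/1391494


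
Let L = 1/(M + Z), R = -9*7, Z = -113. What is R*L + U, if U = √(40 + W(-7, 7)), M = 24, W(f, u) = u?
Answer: 63/89 + √47 ≈ 7.5635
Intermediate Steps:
R = -63
L = -1/89 (L = 1/(24 - 113) = 1/(-89) = -1/89 ≈ -0.011236)
U = √47 (U = √(40 + 7) = √47 ≈ 6.8557)
R*L + U = -63*(-1/89) + √47 = 63/89 + √47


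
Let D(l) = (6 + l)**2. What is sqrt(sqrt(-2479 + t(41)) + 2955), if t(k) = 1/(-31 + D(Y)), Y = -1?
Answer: sqrt(106380 + 30*I*sqrt(3570))/6 ≈ 54.362 + 0.45796*I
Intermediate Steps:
t(k) = -1/6 (t(k) = 1/(-31 + (6 - 1)**2) = 1/(-31 + 5**2) = 1/(-31 + 25) = 1/(-6) = -1/6)
sqrt(sqrt(-2479 + t(41)) + 2955) = sqrt(sqrt(-2479 - 1/6) + 2955) = sqrt(sqrt(-14875/6) + 2955) = sqrt(5*I*sqrt(3570)/6 + 2955) = sqrt(2955 + 5*I*sqrt(3570)/6)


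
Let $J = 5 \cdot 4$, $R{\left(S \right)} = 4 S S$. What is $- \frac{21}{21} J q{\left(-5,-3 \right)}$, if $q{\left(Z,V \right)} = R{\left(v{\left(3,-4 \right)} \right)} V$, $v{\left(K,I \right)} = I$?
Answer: $3840$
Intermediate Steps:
$R{\left(S \right)} = 4 S^{2}$
$J = 20$
$q{\left(Z,V \right)} = 64 V$ ($q{\left(Z,V \right)} = 4 \left(-4\right)^{2} V = 4 \cdot 16 V = 64 V$)
$- \frac{21}{21} J q{\left(-5,-3 \right)} = - \frac{21}{21} \cdot 20 \cdot 64 \left(-3\right) = \left(-21\right) \frac{1}{21} \cdot 20 \left(-192\right) = \left(-1\right) 20 \left(-192\right) = \left(-20\right) \left(-192\right) = 3840$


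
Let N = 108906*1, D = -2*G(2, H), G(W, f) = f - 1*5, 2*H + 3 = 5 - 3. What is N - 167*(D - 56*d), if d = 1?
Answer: 116421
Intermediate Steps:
H = -½ (H = -3/2 + (5 - 3)/2 = -3/2 + (½)*2 = -3/2 + 1 = -½ ≈ -0.50000)
G(W, f) = -5 + f (G(W, f) = f - 5 = -5 + f)
D = 11 (D = -2*(-5 - ½) = -2*(-11/2) = 11)
N = 108906
N - 167*(D - 56*d) = 108906 - 167*(11 - 56*1) = 108906 - 167*(11 - 56) = 108906 - 167*(-45) = 108906 - 1*(-7515) = 108906 + 7515 = 116421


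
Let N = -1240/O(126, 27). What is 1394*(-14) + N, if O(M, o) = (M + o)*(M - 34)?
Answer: -68677114/3519 ≈ -19516.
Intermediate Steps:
O(M, o) = (-34 + M)*(M + o) (O(M, o) = (M + o)*(-34 + M) = (-34 + M)*(M + o))
N = -310/3519 (N = -1240/(126² - 34*126 - 34*27 + 126*27) = -1240/(15876 - 4284 - 918 + 3402) = -1240/14076 = -1240*1/14076 = -310/3519 ≈ -0.088093)
1394*(-14) + N = 1394*(-14) - 310/3519 = -19516 - 310/3519 = -68677114/3519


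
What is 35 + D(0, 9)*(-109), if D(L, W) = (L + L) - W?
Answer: 1016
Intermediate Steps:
D(L, W) = -W + 2*L (D(L, W) = 2*L - W = -W + 2*L)
35 + D(0, 9)*(-109) = 35 + (-1*9 + 2*0)*(-109) = 35 + (-9 + 0)*(-109) = 35 - 9*(-109) = 35 + 981 = 1016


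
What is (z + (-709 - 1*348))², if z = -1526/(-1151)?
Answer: 1476421836561/1324801 ≈ 1.1144e+6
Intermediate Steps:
z = 1526/1151 (z = -1526*(-1/1151) = 1526/1151 ≈ 1.3258)
(z + (-709 - 1*348))² = (1526/1151 + (-709 - 1*348))² = (1526/1151 + (-709 - 348))² = (1526/1151 - 1057)² = (-1215081/1151)² = 1476421836561/1324801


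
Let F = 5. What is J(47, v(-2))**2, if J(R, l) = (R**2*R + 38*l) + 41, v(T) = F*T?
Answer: 10708938256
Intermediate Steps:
v(T) = 5*T
J(R, l) = 41 + R**3 + 38*l (J(R, l) = (R**3 + 38*l) + 41 = 41 + R**3 + 38*l)
J(47, v(-2))**2 = (41 + 47**3 + 38*(5*(-2)))**2 = (41 + 103823 + 38*(-10))**2 = (41 + 103823 - 380)**2 = 103484**2 = 10708938256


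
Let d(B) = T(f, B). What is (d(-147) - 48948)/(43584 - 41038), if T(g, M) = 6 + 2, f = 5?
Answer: -24470/1273 ≈ -19.222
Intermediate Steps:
T(g, M) = 8
d(B) = 8
(d(-147) - 48948)/(43584 - 41038) = (8 - 48948)/(43584 - 41038) = -48940/2546 = -48940*1/2546 = -24470/1273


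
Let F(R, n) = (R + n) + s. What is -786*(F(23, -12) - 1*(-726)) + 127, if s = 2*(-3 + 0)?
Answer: -574439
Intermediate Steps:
s = -6 (s = 2*(-3) = -6)
F(R, n) = -6 + R + n (F(R, n) = (R + n) - 6 = -6 + R + n)
-786*(F(23, -12) - 1*(-726)) + 127 = -786*((-6 + 23 - 12) - 1*(-726)) + 127 = -786*(5 + 726) + 127 = -786*731 + 127 = -574566 + 127 = -574439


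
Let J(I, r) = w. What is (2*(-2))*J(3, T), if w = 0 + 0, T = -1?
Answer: 0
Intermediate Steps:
w = 0
J(I, r) = 0
(2*(-2))*J(3, T) = (2*(-2))*0 = -4*0 = 0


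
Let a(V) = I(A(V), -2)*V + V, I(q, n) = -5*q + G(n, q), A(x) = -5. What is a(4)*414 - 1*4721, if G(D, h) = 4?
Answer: 44959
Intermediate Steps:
I(q, n) = 4 - 5*q (I(q, n) = -5*q + 4 = 4 - 5*q)
a(V) = 30*V (a(V) = (4 - 5*(-5))*V + V = (4 + 25)*V + V = 29*V + V = 30*V)
a(4)*414 - 1*4721 = (30*4)*414 - 1*4721 = 120*414 - 4721 = 49680 - 4721 = 44959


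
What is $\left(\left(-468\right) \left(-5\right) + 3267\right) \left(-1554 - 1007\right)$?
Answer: $-14359527$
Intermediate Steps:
$\left(\left(-468\right) \left(-5\right) + 3267\right) \left(-1554 - 1007\right) = \left(2340 + 3267\right) \left(-2561\right) = 5607 \left(-2561\right) = -14359527$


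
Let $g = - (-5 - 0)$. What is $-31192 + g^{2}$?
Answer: $-31167$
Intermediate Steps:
$g = 5$ ($g = - (-5 + 0) = \left(-1\right) \left(-5\right) = 5$)
$-31192 + g^{2} = -31192 + 5^{2} = -31192 + 25 = -31167$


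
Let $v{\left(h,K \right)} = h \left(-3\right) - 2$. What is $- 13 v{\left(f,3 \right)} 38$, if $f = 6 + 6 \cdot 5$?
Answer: $54340$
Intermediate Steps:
$f = 36$ ($f = 6 + 30 = 36$)
$v{\left(h,K \right)} = -2 - 3 h$ ($v{\left(h,K \right)} = - 3 h - 2 = -2 - 3 h$)
$- 13 v{\left(f,3 \right)} 38 = - 13 \left(-2 - 108\right) 38 = \left(-13\right) \left(-110\right) 38 = 1430 \cdot 38 = 54340$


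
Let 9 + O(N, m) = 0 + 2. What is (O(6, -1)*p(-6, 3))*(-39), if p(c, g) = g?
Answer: 819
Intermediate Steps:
O(N, m) = -7 (O(N, m) = -9 + (0 + 2) = -9 + 2 = -7)
(O(6, -1)*p(-6, 3))*(-39) = -7*3*(-39) = -21*(-39) = 819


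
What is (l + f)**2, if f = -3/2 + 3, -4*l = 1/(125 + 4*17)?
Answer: 1338649/595984 ≈ 2.2461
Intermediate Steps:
l = -1/772 (l = -1/(4*(125 + 4*17)) = -1/(4*(125 + 68)) = -1/4/193 = -1/4*1/193 = -1/772 ≈ -0.0012953)
f = 3/2 (f = (1/2)*(-3) + 3 = -3/2 + 3 = 3/2 ≈ 1.5000)
(l + f)**2 = (-1/772 + 3/2)**2 = (1157/772)**2 = 1338649/595984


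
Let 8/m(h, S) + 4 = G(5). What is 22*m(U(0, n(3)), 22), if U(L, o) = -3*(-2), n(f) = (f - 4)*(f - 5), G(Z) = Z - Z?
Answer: -44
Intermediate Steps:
G(Z) = 0
n(f) = (-5 + f)*(-4 + f) (n(f) = (-4 + f)*(-5 + f) = (-5 + f)*(-4 + f))
U(L, o) = 6
m(h, S) = -2 (m(h, S) = 8/(-4 + 0) = 8/(-4) = 8*(-¼) = -2)
22*m(U(0, n(3)), 22) = 22*(-2) = -44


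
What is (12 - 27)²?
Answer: 225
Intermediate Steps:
(12 - 27)² = (-15)² = 225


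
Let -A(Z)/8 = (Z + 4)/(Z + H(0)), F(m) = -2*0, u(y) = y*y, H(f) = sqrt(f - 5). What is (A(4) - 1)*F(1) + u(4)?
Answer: 16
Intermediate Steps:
H(f) = sqrt(-5 + f)
u(y) = y**2
F(m) = 0
A(Z) = -8*(4 + Z)/(Z + I*sqrt(5)) (A(Z) = -8*(Z + 4)/(Z + sqrt(-5 + 0)) = -8*(4 + Z)/(Z + sqrt(-5)) = -8*(4 + Z)/(Z + I*sqrt(5)))
(A(4) - 1)*F(1) + u(4) = (8*(-4 - 1*4)/(4 + I*sqrt(5)) - 1)*0 + 4**2 = (8*(-4 - 4)/(4 + I*sqrt(5)) - 1)*0 + 16 = (8*(-8)/(4 + I*sqrt(5)) - 1)*0 + 16 = (-64/(4 + I*sqrt(5)) - 1)*0 + 16 = (-1 - 64/(4 + I*sqrt(5)))*0 + 16 = 0 + 16 = 16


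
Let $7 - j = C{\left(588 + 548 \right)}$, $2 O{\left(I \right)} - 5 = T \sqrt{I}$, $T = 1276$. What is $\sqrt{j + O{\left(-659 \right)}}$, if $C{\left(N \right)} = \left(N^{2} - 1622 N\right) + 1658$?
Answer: $\frac{\sqrt{2201790 + 2552 i \sqrt{659}}}{2} \approx 742.0 + 11.036 i$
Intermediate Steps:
$O{\left(I \right)} = \frac{5}{2} + 638 \sqrt{I}$ ($O{\left(I \right)} = \frac{5}{2} + \frac{1276 \sqrt{I}}{2} = \frac{5}{2} + 638 \sqrt{I}$)
$C{\left(N \right)} = 1658 + N^{2} - 1622 N$
$j = 550445$ ($j = 7 - \left(1658 + \left(588 + 548\right)^{2} - 1622 \left(588 + 548\right)\right) = 7 - \left(1658 + 1136^{2} - 1842592\right) = 7 - \left(1658 + 1290496 - 1842592\right) = 7 - -550438 = 7 + 550438 = 550445$)
$\sqrt{j + O{\left(-659 \right)}} = \sqrt{550445 + \left(\frac{5}{2} + 638 \sqrt{-659}\right)} = \sqrt{550445 + \left(\frac{5}{2} + 638 i \sqrt{659}\right)} = \sqrt{\frac{1100895}{2} + 638 i \sqrt{659}}$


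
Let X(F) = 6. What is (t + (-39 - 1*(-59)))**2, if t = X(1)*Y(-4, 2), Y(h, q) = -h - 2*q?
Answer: 400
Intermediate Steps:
t = 0 (t = 6*(-1*(-4) - 2*2) = 6*(4 - 4) = 6*0 = 0)
(t + (-39 - 1*(-59)))**2 = (0 + (-39 - 1*(-59)))**2 = (0 + (-39 + 59))**2 = (0 + 20)**2 = 20**2 = 400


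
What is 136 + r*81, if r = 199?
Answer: 16255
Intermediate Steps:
136 + r*81 = 136 + 199*81 = 136 + 16119 = 16255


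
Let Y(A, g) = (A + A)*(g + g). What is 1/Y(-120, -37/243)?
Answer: 81/5920 ≈ 0.013682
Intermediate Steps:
Y(A, g) = 4*A*g (Y(A, g) = (2*A)*(2*g) = 4*A*g)
1/Y(-120, -37/243) = 1/(4*(-120)*(-37/243)) = 1/(5920/81) = 81/5920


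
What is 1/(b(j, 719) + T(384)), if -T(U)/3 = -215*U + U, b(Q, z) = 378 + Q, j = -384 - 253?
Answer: 1/246269 ≈ 4.0606e-6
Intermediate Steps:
j = -637
T(U) = 642*U (T(U) = -3*(-215*U + U) = -(-642)*U = 642*U)
1/(b(j, 719) + T(384)) = 1/((378 - 637) + 642*384) = 1/(-259 + 246528) = 1/246269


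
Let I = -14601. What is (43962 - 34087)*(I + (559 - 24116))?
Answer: -376810250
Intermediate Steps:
(43962 - 34087)*(I + (559 - 24116)) = (43962 - 34087)*(-14601 + (559 - 24116)) = 9875*(-14601 - 23557) = 9875*(-38158) = -376810250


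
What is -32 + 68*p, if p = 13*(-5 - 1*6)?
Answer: -9756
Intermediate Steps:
p = -143 (p = 13*(-5 - 6) = 13*(-11) = -143)
-32 + 68*p = -32 + 68*(-143) = -32 - 9724 = -9756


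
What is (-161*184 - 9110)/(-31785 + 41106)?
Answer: -38734/9321 ≈ -4.1556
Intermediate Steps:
(-161*184 - 9110)/(-31785 + 41106) = (-29624 - 9110)/9321 = -38734*1/9321 = -38734/9321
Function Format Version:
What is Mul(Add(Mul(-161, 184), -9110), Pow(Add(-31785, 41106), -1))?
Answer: Rational(-38734, 9321) ≈ -4.1556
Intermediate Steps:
Mul(Add(Mul(-161, 184), -9110), Pow(Add(-31785, 41106), -1)) = Mul(Add(-29624, -9110), Pow(9321, -1)) = Mul(-38734, Rational(1, 9321)) = Rational(-38734, 9321)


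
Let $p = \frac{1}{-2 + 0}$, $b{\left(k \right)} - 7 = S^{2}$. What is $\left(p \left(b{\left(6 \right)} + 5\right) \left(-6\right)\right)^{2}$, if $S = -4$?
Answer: $7056$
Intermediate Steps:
$b{\left(k \right)} = 23$ ($b{\left(k \right)} = 7 + \left(-4\right)^{2} = 7 + 16 = 23$)
$p = - \frac{1}{2}$ ($p = \frac{1}{-2} = - \frac{1}{2} \approx -0.5$)
$\left(p \left(b{\left(6 \right)} + 5\right) \left(-6\right)\right)^{2} = \left(- \frac{23 + 5}{2} \left(-6\right)\right)^{2} = \left(\left(- \frac{1}{2}\right) 28 \left(-6\right)\right)^{2} = \left(\left(-14\right) \left(-6\right)\right)^{2} = 84^{2} = 7056$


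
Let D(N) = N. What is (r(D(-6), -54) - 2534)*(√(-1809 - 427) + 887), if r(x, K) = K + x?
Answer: -2300878 - 5188*I*√559 ≈ -2.3009e+6 - 1.2266e+5*I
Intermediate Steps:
(r(D(-6), -54) - 2534)*(√(-1809 - 427) + 887) = ((-54 - 6) - 2534)*(√(-1809 - 427) + 887) = (-60 - 2534)*(√(-2236) + 887) = -2594*(2*I*√559 + 887) = -2594*(887 + 2*I*√559) = -2300878 - 5188*I*√559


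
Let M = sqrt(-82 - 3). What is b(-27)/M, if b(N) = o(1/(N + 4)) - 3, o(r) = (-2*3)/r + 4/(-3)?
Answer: -401*I*sqrt(85)/255 ≈ -14.498*I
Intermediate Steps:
o(r) = -4/3 - 6/r (o(r) = -6/r + 4*(-1/3) = -6/r - 4/3 = -4/3 - 6/r)
M = I*sqrt(85) (M = sqrt(-85) = I*sqrt(85) ≈ 9.2195*I)
b(N) = -85/3 - 6*N (b(N) = (-4/3 - (24 + 6*N)) - 3 = (-4/3 - 6*(4 + N)) - 3 = (-4/3 + (-24 - 6*N)) - 3 = (-76/3 - 6*N) - 3 = -85/3 - 6*N)
b(-27)/M = (-85/3 - 6*(-27))/((I*sqrt(85))) = (-85/3 + 162)*(-I*sqrt(85)/85) = 401*(-I*sqrt(85)/85)/3 = -401*I*sqrt(85)/255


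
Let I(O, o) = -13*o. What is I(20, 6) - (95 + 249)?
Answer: -422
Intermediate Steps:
I(20, 6) - (95 + 249) = -13*6 - (95 + 249) = -78 - 1*344 = -78 - 344 = -422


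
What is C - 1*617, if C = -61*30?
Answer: -2447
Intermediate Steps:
C = -1830
C - 1*617 = -1830 - 1*617 = -1830 - 617 = -2447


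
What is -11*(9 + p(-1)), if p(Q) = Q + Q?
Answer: -77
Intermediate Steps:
p(Q) = 2*Q
-11*(9 + p(-1)) = -11*(9 + 2*(-1)) = -11*(9 - 2) = -11*7 = -77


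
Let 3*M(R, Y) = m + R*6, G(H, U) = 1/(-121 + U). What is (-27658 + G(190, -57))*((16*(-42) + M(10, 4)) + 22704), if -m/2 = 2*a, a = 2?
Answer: -162827436250/267 ≈ -6.0984e+8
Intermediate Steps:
m = -8 (m = -4*2 = -2*4 = -8)
M(R, Y) = -8/3 + 2*R (M(R, Y) = (-8 + R*6)/3 = (-8 + 6*R)/3 = -8/3 + 2*R)
(-27658 + G(190, -57))*((16*(-42) + M(10, 4)) + 22704) = (-27658 + 1/(-121 - 57))*((16*(-42) + (-8/3 + 2*10)) + 22704) = (-27658 + 1/(-178))*((-672 + (-8/3 + 20)) + 22704) = (-27658 - 1/178)*((-672 + 52/3) + 22704) = -4923125*(-1964/3 + 22704)/178 = -4923125/178*66148/3 = -162827436250/267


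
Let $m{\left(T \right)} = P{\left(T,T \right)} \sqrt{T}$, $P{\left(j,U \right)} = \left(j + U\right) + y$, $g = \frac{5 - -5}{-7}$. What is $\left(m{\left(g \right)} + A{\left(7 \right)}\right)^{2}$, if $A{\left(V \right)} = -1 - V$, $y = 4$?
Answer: $\frac{21312}{343} - \frac{128 i \sqrt{70}}{49} \approx 62.134 - 21.856 i$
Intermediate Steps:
$g = - \frac{10}{7}$ ($g = \left(5 + 5\right) \left(- \frac{1}{7}\right) = 10 \left(- \frac{1}{7}\right) = - \frac{10}{7} \approx -1.4286$)
$P{\left(j,U \right)} = 4 + U + j$ ($P{\left(j,U \right)} = \left(j + U\right) + 4 = \left(U + j\right) + 4 = 4 + U + j$)
$m{\left(T \right)} = \sqrt{T} \left(4 + 2 T\right)$ ($m{\left(T \right)} = \left(4 + T + T\right) \sqrt{T} = \left(4 + 2 T\right) \sqrt{T} = \sqrt{T} \left(4 + 2 T\right)$)
$\left(m{\left(g \right)} + A{\left(7 \right)}\right)^{2} = \left(2 \sqrt{- \frac{10}{7}} \left(2 - \frac{10}{7}\right) - 8\right)^{2} = \left(2 \frac{i \sqrt{70}}{7} \cdot \frac{4}{7} - 8\right)^{2} = \left(\frac{8 i \sqrt{70}}{49} - 8\right)^{2} = \left(-8 + \frac{8 i \sqrt{70}}{49}\right)^{2}$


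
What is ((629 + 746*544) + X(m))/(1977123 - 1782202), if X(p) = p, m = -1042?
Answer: 405411/194921 ≈ 2.0799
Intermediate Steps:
((629 + 746*544) + X(m))/(1977123 - 1782202) = ((629 + 746*544) - 1042)/(1977123 - 1782202) = ((629 + 405824) - 1042)/194921 = (406453 - 1042)*(1/194921) = 405411*(1/194921) = 405411/194921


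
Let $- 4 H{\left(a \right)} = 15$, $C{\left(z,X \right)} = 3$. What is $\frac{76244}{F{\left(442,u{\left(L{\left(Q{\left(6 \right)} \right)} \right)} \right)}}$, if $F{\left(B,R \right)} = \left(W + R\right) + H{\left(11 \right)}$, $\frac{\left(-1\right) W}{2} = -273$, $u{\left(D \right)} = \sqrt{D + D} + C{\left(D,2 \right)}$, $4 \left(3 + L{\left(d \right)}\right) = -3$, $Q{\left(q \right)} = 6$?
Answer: $\frac{221717552}{1585627} - \frac{609952 i \sqrt{30}}{4756881} \approx 139.83 - 0.70232 i$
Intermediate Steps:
$L{\left(d \right)} = - \frac{15}{4}$ ($L{\left(d \right)} = -3 + \frac{1}{4} \left(-3\right) = -3 - \frac{3}{4} = - \frac{15}{4}$)
$u{\left(D \right)} = 3 + \sqrt{2} \sqrt{D}$ ($u{\left(D \right)} = \sqrt{D + D} + 3 = \sqrt{2 D} + 3 = \sqrt{2} \sqrt{D} + 3 = 3 + \sqrt{2} \sqrt{D}$)
$W = 546$ ($W = \left(-2\right) \left(-273\right) = 546$)
$H{\left(a \right)} = - \frac{15}{4}$ ($H{\left(a \right)} = \left(- \frac{1}{4}\right) 15 = - \frac{15}{4}$)
$F{\left(B,R \right)} = \frac{2169}{4} + R$ ($F{\left(B,R \right)} = \left(546 + R\right) - \frac{15}{4} = \frac{2169}{4} + R$)
$\frac{76244}{F{\left(442,u{\left(L{\left(Q{\left(6 \right)} \right)} \right)} \right)}} = \frac{76244}{\frac{2169}{4} + \left(3 + \sqrt{2} \sqrt{- \frac{15}{4}}\right)} = \frac{76244}{\frac{2169}{4} + \left(3 + \sqrt{2} \frac{i \sqrt{15}}{2}\right)} = \frac{76244}{\frac{2169}{4} + \left(3 + \frac{i \sqrt{30}}{2}\right)} = \frac{76244}{\frac{2181}{4} + \frac{i \sqrt{30}}{2}}$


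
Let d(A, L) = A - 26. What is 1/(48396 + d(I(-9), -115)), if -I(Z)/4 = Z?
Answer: 1/48406 ≈ 2.0659e-5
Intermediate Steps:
I(Z) = -4*Z
d(A, L) = -26 + A
1/(48396 + d(I(-9), -115)) = 1/(48396 + (-26 - 4*(-9))) = 1/(48396 + (-26 + 36)) = 1/(48396 + 10) = 1/48406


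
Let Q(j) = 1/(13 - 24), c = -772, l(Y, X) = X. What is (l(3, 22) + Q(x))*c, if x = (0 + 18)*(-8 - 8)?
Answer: -186052/11 ≈ -16914.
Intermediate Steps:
x = -288 (x = 18*(-16) = -288)
Q(j) = -1/11 (Q(j) = 1/(-11) = -1/11)
(l(3, 22) + Q(x))*c = (22 - 1/11)*(-772) = (241/11)*(-772) = -186052/11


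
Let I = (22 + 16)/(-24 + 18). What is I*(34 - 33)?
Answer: -19/3 ≈ -6.3333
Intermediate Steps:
I = -19/3 (I = 38/(-6) = 38*(-⅙) = -19/3 ≈ -6.3333)
I*(34 - 33) = -19*(34 - 33)/3 = -19/3*1 = -19/3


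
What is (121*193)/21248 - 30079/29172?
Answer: 10533781/154961664 ≈ 0.067977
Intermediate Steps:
(121*193)/21248 - 30079/29172 = 23353*(1/21248) - 30079*1/29172 = 23353/21248 - 30079/29172 = 10533781/154961664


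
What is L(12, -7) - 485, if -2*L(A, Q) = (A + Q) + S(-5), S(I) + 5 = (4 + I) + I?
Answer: -482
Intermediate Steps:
S(I) = -1 + 2*I (S(I) = -5 + ((4 + I) + I) = -5 + (4 + 2*I) = -1 + 2*I)
L(A, Q) = 11/2 - A/2 - Q/2 (L(A, Q) = -((A + Q) + (-1 + 2*(-5)))/2 = -((A + Q) + (-1 - 10))/2 = -((A + Q) - 11)/2 = -(-11 + A + Q)/2 = 11/2 - A/2 - Q/2)
L(12, -7) - 485 = (11/2 - ½*12 - ½*(-7)) - 485 = (11/2 - 6 + 7/2) - 485 = 3 - 485 = -482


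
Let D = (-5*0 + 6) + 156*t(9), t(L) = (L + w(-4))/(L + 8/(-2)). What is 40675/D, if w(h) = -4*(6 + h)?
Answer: 203375/186 ≈ 1093.4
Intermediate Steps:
w(h) = -24 - 4*h
t(L) = (-8 + L)/(-4 + L) (t(L) = (L + (-24 - 4*(-4)))/(L + 8/(-2)) = (L + (-24 + 16))/(L + 8*(-½)) = (L - 8)/(L - 4) = (-8 + L)/(-4 + L))
D = 186/5 (D = (-5*0 + 6) + 156*((-8 + 9)/(-4 + 9)) = (0 + 6) + 156*(1/5) = 6 + 156*((⅕)*1) = 6 + 156*(⅕) = 6 + 156/5 = 186/5 ≈ 37.200)
40675/D = 40675/(186/5) = 40675*(5/186) = 203375/186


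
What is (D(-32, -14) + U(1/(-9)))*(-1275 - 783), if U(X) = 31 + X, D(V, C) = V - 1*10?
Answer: 68600/3 ≈ 22867.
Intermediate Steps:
D(V, C) = -10 + V (D(V, C) = V - 10 = -10 + V)
(D(-32, -14) + U(1/(-9)))*(-1275 - 783) = ((-10 - 32) + (31 + 1/(-9)))*(-1275 - 783) = (-42 + (31 - ⅑))*(-2058) = (-42 + 278/9)*(-2058) = -100/9*(-2058) = 68600/3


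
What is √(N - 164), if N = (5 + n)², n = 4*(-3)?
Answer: I*√115 ≈ 10.724*I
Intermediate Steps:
n = -12
N = 49 (N = (5 - 12)² = (-7)² = 49)
√(N - 164) = √(49 - 164) = √(-115) = I*√115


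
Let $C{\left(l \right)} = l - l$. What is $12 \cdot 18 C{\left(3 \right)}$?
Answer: $0$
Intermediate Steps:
$C{\left(l \right)} = 0$
$12 \cdot 18 C{\left(3 \right)} = 12 \cdot 18 \cdot 0 = 216 \cdot 0 = 0$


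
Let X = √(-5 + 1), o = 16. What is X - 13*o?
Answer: -208 + 2*I ≈ -208.0 + 2.0*I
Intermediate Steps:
X = 2*I (X = √(-4) = 2*I ≈ 2.0*I)
X - 13*o = 2*I - 13*16 = 2*I - 208 = -208 + 2*I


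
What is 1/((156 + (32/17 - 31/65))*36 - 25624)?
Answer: -1105/22052932 ≈ -5.0107e-5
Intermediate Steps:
1/((156 + (32/17 - 31/65))*36 - 25624) = 1/((156 + 1553/1105)*36 - 25624) = 1/((173933/1105)*36 - 25624) = 1/(6261588/1105 - 25624) = 1/(-22052932/1105) = -1105/22052932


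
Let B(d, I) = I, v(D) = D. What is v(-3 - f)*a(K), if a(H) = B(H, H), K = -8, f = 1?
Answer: 32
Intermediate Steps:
a(H) = H
v(-3 - f)*a(K) = (-3 - 1*1)*(-8) = (-3 - 1)*(-8) = -4*(-8) = 32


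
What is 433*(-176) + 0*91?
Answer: -76208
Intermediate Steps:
433*(-176) + 0*91 = -76208 + 0 = -76208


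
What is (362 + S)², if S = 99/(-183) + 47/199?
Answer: 19277526421924/147355321 ≈ 1.3082e+5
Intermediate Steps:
S = -3700/12139 (S = 99*(-1/183) + 47*(1/199) = -33/61 + 47/199 = -3700/12139 ≈ -0.30480)
(362 + S)² = (362 - 3700/12139)² = (4390618/12139)² = 19277526421924/147355321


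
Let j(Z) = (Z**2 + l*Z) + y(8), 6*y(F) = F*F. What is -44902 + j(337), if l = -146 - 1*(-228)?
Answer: 288935/3 ≈ 96312.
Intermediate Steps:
l = 82 (l = -146 + 228 = 82)
y(F) = F**2/6 (y(F) = (F*F)/6 = F**2/6)
j(Z) = 32/3 + Z**2 + 82*Z (j(Z) = (Z**2 + 82*Z) + (1/6)*8**2 = (Z**2 + 82*Z) + (1/6)*64 = (Z**2 + 82*Z) + 32/3 = 32/3 + Z**2 + 82*Z)
-44902 + j(337) = -44902 + (32/3 + 337**2 + 82*337) = -44902 + (32/3 + 113569 + 27634) = -44902 + 423641/3 = 288935/3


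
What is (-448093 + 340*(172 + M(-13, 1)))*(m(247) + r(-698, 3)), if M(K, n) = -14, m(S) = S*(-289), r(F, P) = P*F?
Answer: 28977344921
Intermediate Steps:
r(F, P) = F*P
m(S) = -289*S
(-448093 + 340*(172 + M(-13, 1)))*(m(247) + r(-698, 3)) = (-448093 + 340*(172 - 14))*(-289*247 - 698*3) = (-448093 + 340*158)*(-71383 - 2094) = (-448093 + 53720)*(-73477) = -394373*(-73477) = 28977344921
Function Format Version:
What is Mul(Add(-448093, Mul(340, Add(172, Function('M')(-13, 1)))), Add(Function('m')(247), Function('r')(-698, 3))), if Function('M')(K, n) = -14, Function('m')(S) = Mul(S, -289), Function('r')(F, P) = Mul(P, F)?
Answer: 28977344921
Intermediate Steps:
Function('r')(F, P) = Mul(F, P)
Function('m')(S) = Mul(-289, S)
Mul(Add(-448093, Mul(340, Add(172, Function('M')(-13, 1)))), Add(Function('m')(247), Function('r')(-698, 3))) = Mul(Add(-448093, Mul(340, Add(172, -14))), Add(Mul(-289, 247), Mul(-698, 3))) = Mul(Add(-448093, Mul(340, 158)), Add(-71383, -2094)) = Mul(Add(-448093, 53720), -73477) = Mul(-394373, -73477) = 28977344921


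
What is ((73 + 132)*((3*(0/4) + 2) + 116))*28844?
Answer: 697736360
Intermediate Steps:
((73 + 132)*((3*(0/4) + 2) + 116))*28844 = (205*((3*(0*(¼)) + 2) + 116))*28844 = (205*((3*0 + 2) + 116))*28844 = (205*((0 + 2) + 116))*28844 = (205*(2 + 116))*28844 = (205*118)*28844 = 24190*28844 = 697736360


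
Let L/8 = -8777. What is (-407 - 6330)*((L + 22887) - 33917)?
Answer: 547354302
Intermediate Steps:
L = -70216 (L = 8*(-8777) = -70216)
(-407 - 6330)*((L + 22887) - 33917) = (-407 - 6330)*((-70216 + 22887) - 33917) = -6737*(-47329 - 33917) = -6737*(-81246) = 547354302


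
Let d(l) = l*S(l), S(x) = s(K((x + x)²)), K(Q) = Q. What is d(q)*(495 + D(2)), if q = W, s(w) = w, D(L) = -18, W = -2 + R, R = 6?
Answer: 122112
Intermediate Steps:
W = 4 (W = -2 + 6 = 4)
S(x) = 4*x² (S(x) = (x + x)² = (2*x)² = 4*x²)
q = 4
d(l) = 4*l³ (d(l) = l*(4*l²) = 4*l³)
d(q)*(495 + D(2)) = (4*4³)*(495 - 18) = (4*64)*477 = 256*477 = 122112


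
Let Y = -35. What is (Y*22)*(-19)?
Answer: 14630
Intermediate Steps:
(Y*22)*(-19) = -35*22*(-19) = -770*(-19) = 14630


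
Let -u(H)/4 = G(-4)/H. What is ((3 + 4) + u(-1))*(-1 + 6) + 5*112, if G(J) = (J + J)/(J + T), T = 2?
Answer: 675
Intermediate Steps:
G(J) = 2*J/(2 + J) (G(J) = (J + J)/(J + 2) = (2*J)/(2 + J) = 2*J/(2 + J))
u(H) = -16/H (u(H) = -4*2*(-4)/(2 - 4)/H = -4*2*(-4)/(-2)/H = -4*2*(-4)*(-½)/H = -16/H)
((3 + 4) + u(-1))*(-1 + 6) + 5*112 = ((3 + 4) - 16/(-1))*(-1 + 6) + 5*112 = (7 - 16*(-1))*5 + 560 = (7 + 16)*5 + 560 = 23*5 + 560 = 115 + 560 = 675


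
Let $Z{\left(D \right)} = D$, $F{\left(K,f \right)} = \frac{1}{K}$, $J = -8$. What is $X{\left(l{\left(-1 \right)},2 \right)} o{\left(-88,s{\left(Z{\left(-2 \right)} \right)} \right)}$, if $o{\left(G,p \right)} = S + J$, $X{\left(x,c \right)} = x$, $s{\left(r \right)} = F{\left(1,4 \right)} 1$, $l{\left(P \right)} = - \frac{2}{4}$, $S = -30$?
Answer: $19$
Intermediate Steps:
$l{\left(P \right)} = - \frac{1}{2}$ ($l{\left(P \right)} = \left(-2\right) \frac{1}{4} = - \frac{1}{2}$)
$s{\left(r \right)} = 1$ ($s{\left(r \right)} = 1^{-1} \cdot 1 = 1 \cdot 1 = 1$)
$o{\left(G,p \right)} = -38$ ($o{\left(G,p \right)} = -30 - 8 = -38$)
$X{\left(l{\left(-1 \right)},2 \right)} o{\left(-88,s{\left(Z{\left(-2 \right)} \right)} \right)} = \left(- \frac{1}{2}\right) \left(-38\right) = 19$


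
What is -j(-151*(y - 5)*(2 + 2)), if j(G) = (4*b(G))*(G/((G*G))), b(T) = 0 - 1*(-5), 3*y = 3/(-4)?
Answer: -20/3171 ≈ -0.0063072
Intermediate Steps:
y = -1/4 (y = (3/(-4))/3 = (3*(-1/4))/3 = (1/3)*(-3/4) = -1/4 ≈ -0.25000)
b(T) = 5 (b(T) = 0 + 5 = 5)
j(G) = 20/G (j(G) = (4*5)*(G/((G*G))) = 20*(G/(G**2)) = 20*(G/G**2) = 20/G)
-j(-151*(y - 5)*(2 + 2)) = -20/((-151*(-1/4 - 5)*(2 + 2))) = -20/((-(-3171)*4/4)) = -20/((-151*(-21))) = -20/3171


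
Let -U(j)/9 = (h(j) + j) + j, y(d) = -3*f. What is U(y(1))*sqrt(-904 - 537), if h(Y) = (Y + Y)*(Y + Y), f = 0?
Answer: 0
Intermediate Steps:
h(Y) = 4*Y**2 (h(Y) = (2*Y)*(2*Y) = 4*Y**2)
y(d) = 0 (y(d) = -3*0 = 0)
U(j) = -36*j**2 - 18*j (U(j) = -9*((4*j**2 + j) + j) = -9*((j + 4*j**2) + j) = -9*(2*j + 4*j**2) = -36*j**2 - 18*j)
U(y(1))*sqrt(-904 - 537) = (18*0*(-1 - 2*0))*sqrt(-904 - 537) = (18*0*(-1 + 0))*sqrt(-1441) = (18*0*(-1))*(I*sqrt(1441)) = 0*(I*sqrt(1441)) = 0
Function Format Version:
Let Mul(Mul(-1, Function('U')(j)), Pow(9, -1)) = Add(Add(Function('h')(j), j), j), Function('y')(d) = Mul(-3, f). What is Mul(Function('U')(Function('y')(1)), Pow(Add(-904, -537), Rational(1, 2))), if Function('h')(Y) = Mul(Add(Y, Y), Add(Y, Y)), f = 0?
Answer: 0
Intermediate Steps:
Function('h')(Y) = Mul(4, Pow(Y, 2)) (Function('h')(Y) = Mul(Mul(2, Y), Mul(2, Y)) = Mul(4, Pow(Y, 2)))
Function('y')(d) = 0 (Function('y')(d) = Mul(-3, 0) = 0)
Function('U')(j) = Add(Mul(-36, Pow(j, 2)), Mul(-18, j)) (Function('U')(j) = Mul(-9, Add(Add(Mul(4, Pow(j, 2)), j), j)) = Mul(-9, Add(Add(j, Mul(4, Pow(j, 2))), j)) = Mul(-9, Add(Mul(2, j), Mul(4, Pow(j, 2)))) = Add(Mul(-36, Pow(j, 2)), Mul(-18, j)))
Mul(Function('U')(Function('y')(1)), Pow(Add(-904, -537), Rational(1, 2))) = Mul(Mul(18, 0, Add(-1, Mul(-2, 0))), Pow(Add(-904, -537), Rational(1, 2))) = Mul(Mul(18, 0, Add(-1, 0)), Pow(-1441, Rational(1, 2))) = Mul(Mul(18, 0, -1), Mul(I, Pow(1441, Rational(1, 2)))) = Mul(0, Mul(I, Pow(1441, Rational(1, 2)))) = 0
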